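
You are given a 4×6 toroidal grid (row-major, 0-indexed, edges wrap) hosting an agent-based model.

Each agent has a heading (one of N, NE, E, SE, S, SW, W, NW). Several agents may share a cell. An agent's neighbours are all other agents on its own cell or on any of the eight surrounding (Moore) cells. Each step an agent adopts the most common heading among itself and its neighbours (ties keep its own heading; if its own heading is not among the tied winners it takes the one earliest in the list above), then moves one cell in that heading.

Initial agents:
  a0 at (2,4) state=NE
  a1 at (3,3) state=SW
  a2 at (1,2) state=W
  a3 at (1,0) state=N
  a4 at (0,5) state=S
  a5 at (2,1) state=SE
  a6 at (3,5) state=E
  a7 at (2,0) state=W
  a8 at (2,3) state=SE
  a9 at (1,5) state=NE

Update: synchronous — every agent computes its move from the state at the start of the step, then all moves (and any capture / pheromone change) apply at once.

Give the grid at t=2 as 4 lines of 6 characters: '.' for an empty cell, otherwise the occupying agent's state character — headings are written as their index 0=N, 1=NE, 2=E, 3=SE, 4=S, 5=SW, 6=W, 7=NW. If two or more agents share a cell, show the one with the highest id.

1....3
.5....
....66
.1..36

t=1: a0@(1,5):NE a1@(0,2):SW a2@(2,3):SE a3@(0,0):N a4@(1,5):S a5@(2,0):W a6@(3,0):E a7@(2,5):W a8@(3,4):SE a9@(0,0):NE
t=2: a0@(0,0):NE a1@(1,1):SW a2@(3,4):SE a3@(3,1):NE a4@(0,0):NE a5@(2,5):W a6@(3,5):W a7@(2,4):W a8@(0,5):SE a9@(3,1):NE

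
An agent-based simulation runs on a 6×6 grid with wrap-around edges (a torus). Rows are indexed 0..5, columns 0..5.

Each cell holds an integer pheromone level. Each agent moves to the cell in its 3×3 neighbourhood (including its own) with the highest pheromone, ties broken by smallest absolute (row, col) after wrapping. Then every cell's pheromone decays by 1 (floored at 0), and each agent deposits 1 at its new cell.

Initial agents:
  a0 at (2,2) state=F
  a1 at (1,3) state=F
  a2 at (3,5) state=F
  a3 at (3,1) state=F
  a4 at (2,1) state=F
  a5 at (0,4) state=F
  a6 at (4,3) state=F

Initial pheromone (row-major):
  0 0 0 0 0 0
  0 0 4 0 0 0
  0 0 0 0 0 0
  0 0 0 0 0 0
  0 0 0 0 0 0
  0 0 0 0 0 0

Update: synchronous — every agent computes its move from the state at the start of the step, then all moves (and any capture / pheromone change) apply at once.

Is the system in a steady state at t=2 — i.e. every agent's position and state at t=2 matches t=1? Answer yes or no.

t=1: a0@(1,2) a1@(1,2) a2@(2,0) a3@(2,0) a4@(1,2) a5@(0,3) a6@(3,2) | pheromone: 0 0 0 1 0 0 / 0 0 6 0 0 0 / 2 0 0 0 0 0 / 0 0 1 0 0 0 / 0 0 0 0 0 0 / 0 0 0 0 0 0
t=2: a0@(1,2) a1@(1,2) a2@(2,0) a3@(2,0) a4@(1,2) a5@(1,2) a6@(3,2) | pheromone: 0 0 0 0 0 0 / 0 0 9 0 0 0 / 3 0 0 0 0 0 / 0 0 1 0 0 0 / 0 0 0 0 0 0 / 0 0 0 0 0 0

no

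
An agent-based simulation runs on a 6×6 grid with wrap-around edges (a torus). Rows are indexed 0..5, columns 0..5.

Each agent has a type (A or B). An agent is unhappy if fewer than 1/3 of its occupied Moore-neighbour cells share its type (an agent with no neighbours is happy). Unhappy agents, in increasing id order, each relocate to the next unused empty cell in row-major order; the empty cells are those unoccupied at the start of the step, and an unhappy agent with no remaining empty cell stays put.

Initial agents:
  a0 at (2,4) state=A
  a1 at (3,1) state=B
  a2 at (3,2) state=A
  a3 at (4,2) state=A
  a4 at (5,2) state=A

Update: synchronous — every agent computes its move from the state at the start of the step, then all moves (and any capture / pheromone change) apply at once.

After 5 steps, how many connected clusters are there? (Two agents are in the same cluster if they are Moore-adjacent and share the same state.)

3

t=1: a0@(2,4):A a1@(0,0):B a2@(3,2):A a3@(4,2):A a4@(5,2):A
t=2: (unchanged — steady state)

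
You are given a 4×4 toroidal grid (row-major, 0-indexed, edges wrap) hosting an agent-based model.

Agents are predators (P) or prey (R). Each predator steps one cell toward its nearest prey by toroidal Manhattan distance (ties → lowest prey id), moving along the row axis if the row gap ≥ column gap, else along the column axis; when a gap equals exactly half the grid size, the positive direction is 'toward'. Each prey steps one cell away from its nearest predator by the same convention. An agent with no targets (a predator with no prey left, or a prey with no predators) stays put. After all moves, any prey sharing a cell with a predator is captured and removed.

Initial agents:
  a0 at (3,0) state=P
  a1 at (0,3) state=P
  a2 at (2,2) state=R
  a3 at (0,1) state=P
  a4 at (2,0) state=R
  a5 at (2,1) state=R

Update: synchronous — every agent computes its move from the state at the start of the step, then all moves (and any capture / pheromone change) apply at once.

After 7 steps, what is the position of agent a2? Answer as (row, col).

(2, 3)

t=1: a0@(2,0):P a1@(1,3):P a2@(2,1):R a3@(1,1):P a4@(1,0):R
t=2: a0@(2,1):P a1@(1,0):P a2@(2,2):R a3@(2,1):P a4@(0,0):R
t=3: a0@(2,2):P a1@(0,0):P a2@(2,3):R a3@(2,2):P a4@(3,0):R
t=4: a0@(2,3):P a1@(3,0):P a2@(2,0):R a3@(2,3):P a4@(2,0):R
t=5: a0@(2,0):P a1@(2,0):P a2@(2,1):R a3@(2,0):P a4@(2,1):R
t=6: a0@(2,1):P a1@(2,1):P a2@(2,2):R a3@(2,1):P a4@(2,2):R
t=7: a0@(2,2):P a1@(2,2):P a2@(2,3):R a3@(2,2):P a4@(2,3):R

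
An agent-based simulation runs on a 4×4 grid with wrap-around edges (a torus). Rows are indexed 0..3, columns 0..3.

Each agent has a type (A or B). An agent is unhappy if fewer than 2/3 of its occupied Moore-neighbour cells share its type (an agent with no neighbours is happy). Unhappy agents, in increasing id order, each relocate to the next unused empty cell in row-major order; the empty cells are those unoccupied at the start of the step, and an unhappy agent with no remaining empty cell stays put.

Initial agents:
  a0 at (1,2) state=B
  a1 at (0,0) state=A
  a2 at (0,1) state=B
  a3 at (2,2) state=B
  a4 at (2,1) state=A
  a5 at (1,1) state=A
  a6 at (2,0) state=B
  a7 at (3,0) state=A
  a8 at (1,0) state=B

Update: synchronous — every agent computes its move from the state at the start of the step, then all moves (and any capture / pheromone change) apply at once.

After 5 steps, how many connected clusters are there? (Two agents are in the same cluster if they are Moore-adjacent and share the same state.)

t=1: a0@(0,2):B a1@(0,3):A a2@(1,3):B a3@(2,3):B a4@(3,1):A a5@(3,2):A a6@(3,3):B a7@(3,0):A a8@(1,0):B
t=2: a0@(0,0):B a1@(0,1):A a2@(1,3):B a3@(1,1):B a4@(3,1):A a5@(1,2):A a6@(2,0):B a7@(2,1):A a8@(1,0):B
t=3: a0@(0,2):B a1@(0,3):A a2@(1,3):B a3@(2,2):B a4@(2,3):A a5@(3,0):A a6@(3,2):B a7@(3,3):A a8@(1,0):B
t=4: a0@(0,0):B a1@(0,1):A a2@(1,1):B a3@(1,2):B a4@(2,0):A a5@(3,0):A a6@(2,1):B a7@(3,1):A a8@(1,0):B
t=5: a0@(0,2):B a1@(0,3):A a2@(1,1):B a3@(1,2):B a4@(1,3):A a5@(2,2):A a6@(2,3):B a7@(3,2):A a8@(3,3):B

2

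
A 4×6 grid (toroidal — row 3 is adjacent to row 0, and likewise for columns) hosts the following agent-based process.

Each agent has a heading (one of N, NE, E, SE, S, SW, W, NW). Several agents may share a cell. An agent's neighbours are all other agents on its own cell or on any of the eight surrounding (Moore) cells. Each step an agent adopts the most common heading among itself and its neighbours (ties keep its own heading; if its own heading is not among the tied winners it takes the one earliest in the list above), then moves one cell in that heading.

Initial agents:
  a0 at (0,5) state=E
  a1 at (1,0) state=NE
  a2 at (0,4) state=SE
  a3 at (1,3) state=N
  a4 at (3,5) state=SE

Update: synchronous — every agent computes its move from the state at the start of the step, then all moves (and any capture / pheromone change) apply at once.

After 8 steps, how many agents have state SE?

5

t=1: a0@(1,0):SE a1@(0,1):NE a2@(1,5):SE a3@(0,3):N a4@(0,0):SE
t=2: a0@(2,1):SE a1@(1,2):SE a2@(2,0):SE a3@(3,3):N a4@(1,1):SE
t=3: a0@(3,2):SE a1@(2,3):SE a2@(3,1):SE a3@(2,3):N a4@(2,2):SE
t=4: a0@(0,3):SE a1@(3,4):SE a2@(0,2):SE a3@(3,4):SE a4@(3,3):SE
t=5: a0@(1,4):SE a1@(0,5):SE a2@(1,3):SE a3@(0,5):SE a4@(0,4):SE
t=6: a0@(2,5):SE a1@(1,0):SE a2@(2,4):SE a3@(1,0):SE a4@(1,5):SE
t=7: a0@(3,0):SE a1@(2,1):SE a2@(3,5):SE a3@(2,1):SE a4@(2,0):SE
t=8: a0@(0,1):SE a1@(3,2):SE a2@(0,0):SE a3@(3,2):SE a4@(3,1):SE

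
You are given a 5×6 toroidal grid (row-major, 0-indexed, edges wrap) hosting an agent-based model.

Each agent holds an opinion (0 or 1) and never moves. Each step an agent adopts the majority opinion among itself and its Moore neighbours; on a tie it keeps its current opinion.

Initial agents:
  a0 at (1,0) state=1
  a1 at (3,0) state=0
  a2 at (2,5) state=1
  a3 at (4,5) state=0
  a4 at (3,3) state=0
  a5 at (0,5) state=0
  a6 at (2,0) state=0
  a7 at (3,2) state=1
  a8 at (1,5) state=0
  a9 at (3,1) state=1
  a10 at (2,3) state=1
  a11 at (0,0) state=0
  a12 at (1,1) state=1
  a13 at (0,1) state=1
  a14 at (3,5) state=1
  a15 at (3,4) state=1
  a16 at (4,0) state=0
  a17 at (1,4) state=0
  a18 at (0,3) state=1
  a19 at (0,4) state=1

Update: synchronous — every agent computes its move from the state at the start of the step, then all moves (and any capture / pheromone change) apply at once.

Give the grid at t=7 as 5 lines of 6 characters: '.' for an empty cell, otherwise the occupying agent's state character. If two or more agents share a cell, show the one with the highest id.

t=1: a0@(1,0):1 a1@(3,0):0 a2@(2,5):1 a3@(4,5):0 a4@(3,3):1 a5@(0,5):0 a6@(2,0):1 a7@(3,2):1 a8@(1,5):0 a9@(3,1):0 a10@(2,3):1 a11@(0,0):0 a12@(1,1):1 a13@(0,1):1 a14@(3,5):0 a15@(3,4):1 a16@(4,0):0 a17@(1,4):1 a18@(0,3):1 a19@(0,4):0
t=2: (unchanged — steady state)

01.100
11..10
1..1.1
001110
0....0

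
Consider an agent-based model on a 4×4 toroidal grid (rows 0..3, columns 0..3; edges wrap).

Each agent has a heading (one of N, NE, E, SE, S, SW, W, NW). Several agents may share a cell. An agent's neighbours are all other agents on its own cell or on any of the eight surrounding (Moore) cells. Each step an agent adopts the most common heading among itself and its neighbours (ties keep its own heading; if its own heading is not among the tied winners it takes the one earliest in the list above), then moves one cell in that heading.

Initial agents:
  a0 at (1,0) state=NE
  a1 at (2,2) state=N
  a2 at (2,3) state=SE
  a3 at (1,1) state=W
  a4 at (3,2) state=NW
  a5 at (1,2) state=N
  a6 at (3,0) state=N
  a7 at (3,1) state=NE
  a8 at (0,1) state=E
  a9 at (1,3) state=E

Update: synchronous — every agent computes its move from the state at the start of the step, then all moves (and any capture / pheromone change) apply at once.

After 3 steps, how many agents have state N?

10

t=1: a0@(1,1):E a1@(1,2):N a2@(1,3):N a3@(0,1):N a4@(2,1):NW a5@(0,2):N a6@(2,0):N a7@(2,1):N a8@(3,1):N a9@(0,3):N
t=2: a0@(0,1):N a1@(0,2):N a2@(0,3):N a3@(3,1):N a4@(1,1):N a5@(3,2):N a6@(1,0):N a7@(1,1):N a8@(2,1):N a9@(3,3):N
t=3: a0@(3,1):N a1@(3,2):N a2@(3,3):N a3@(2,1):N a4@(0,1):N a5@(2,2):N a6@(0,0):N a7@(0,1):N a8@(1,1):N a9@(2,3):N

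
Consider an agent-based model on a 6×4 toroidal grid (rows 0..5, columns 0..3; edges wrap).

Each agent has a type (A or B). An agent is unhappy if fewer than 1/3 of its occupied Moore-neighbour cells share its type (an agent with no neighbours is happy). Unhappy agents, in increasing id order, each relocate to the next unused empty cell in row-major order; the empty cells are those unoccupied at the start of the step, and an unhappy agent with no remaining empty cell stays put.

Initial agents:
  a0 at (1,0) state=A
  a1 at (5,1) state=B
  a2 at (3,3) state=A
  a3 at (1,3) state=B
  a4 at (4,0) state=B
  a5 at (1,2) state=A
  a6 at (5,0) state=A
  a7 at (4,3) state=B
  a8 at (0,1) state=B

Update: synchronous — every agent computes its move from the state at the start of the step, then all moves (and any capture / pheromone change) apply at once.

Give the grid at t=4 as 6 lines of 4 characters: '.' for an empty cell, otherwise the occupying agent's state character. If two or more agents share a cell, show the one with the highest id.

t=1: a0@(0,0):A a1@(5,1):B a2@(0,2):A a3@(0,3):B a4@(4,0):B a5@(1,1):A a6@(2,0):A a7@(4,3):B a8@(2,1):B
t=2: a0@(0,0):A a1@(5,1):B a2@(0,2):A a3@(0,1):B a4@(4,0):B a5@(1,1):A a6@(2,0):A a7@(4,3):B a8@(1,0):B
t=3: a0@(0,3):A a1@(5,1):B a2@(0,2):A a3@(0,1):B a4@(4,0):B a5@(1,1):A a6@(2,0):A a7@(4,3):B a8@(1,2):B
t=4: a0@(0,3):A a1@(5,1):B a2@(0,2):A a3@(0,1):B a4@(4,0):B a5@(1,1):A a6@(2,0):A a7@(4,3):B a8@(0,0):B

BBAA
.A..
A...
....
B..B
.B..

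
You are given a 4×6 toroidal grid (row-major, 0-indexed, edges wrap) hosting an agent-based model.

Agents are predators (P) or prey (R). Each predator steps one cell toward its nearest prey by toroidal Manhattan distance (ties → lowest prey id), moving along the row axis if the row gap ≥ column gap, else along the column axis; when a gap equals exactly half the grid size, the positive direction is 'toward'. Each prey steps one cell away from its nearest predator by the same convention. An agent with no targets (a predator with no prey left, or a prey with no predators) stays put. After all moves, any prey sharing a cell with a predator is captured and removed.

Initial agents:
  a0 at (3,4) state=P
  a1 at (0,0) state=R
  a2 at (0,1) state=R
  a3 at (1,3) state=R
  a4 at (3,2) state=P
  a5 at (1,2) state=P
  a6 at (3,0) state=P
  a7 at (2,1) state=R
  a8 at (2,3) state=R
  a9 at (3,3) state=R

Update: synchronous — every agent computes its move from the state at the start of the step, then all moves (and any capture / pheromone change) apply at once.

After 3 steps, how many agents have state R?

3

t=1: a0@(3,3):P a1@(1,0):R a2@(1,1):R a3@(1,4):R a4@(3,3):P a5@(1,3):P a6@(0,0):P a7@(1,1):R a9@(3,2):R
t=2: a0@(3,2):P a1@(2,0):R a3@(1,5):R a4@(3,2):P a5@(1,4):P a6@(1,0):P a9@(3,1):R
t=3: a0@(3,1):P a1@(3,0):R a3@(1,0):R a4@(3,1):P a5@(1,5):P a6@(2,0):P a9@(3,0):R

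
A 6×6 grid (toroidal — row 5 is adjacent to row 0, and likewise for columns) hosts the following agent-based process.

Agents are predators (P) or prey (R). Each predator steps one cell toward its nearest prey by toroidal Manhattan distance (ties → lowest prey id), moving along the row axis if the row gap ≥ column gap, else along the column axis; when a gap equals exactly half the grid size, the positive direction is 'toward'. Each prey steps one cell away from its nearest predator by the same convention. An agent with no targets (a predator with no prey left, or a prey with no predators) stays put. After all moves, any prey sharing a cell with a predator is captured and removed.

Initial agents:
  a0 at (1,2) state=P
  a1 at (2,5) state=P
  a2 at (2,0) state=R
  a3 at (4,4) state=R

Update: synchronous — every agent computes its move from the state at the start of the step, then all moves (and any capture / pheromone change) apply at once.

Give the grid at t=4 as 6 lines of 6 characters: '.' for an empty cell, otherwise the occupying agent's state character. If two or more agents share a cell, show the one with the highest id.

......
......
......
......
.P..R.
.R....

t=1: a0@(1,1):P a1@(2,0):P a2@(2,1):R a3@(5,4):R
t=2: a0@(2,1):P a1@(2,1):P a2@(3,1):R a3@(5,3):R
t=3: a0@(3,1):P a1@(3,1):P a2@(4,1):R a3@(4,3):R
t=4: a0@(4,1):P a1@(4,1):P a2@(5,1):R a3@(4,4):R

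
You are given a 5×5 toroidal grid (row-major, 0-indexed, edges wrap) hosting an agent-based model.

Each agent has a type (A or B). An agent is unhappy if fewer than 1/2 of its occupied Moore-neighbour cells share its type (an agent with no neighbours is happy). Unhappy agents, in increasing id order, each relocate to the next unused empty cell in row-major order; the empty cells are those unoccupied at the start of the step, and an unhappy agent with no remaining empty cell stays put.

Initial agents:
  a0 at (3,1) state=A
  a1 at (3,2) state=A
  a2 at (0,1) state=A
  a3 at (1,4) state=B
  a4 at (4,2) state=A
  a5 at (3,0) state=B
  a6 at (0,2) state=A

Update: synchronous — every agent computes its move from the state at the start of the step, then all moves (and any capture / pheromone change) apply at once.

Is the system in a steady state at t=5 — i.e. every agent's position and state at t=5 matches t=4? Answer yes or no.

t=1: a0@(3,1):A a1@(3,2):A a2@(0,1):A a3@(1,4):B a4@(4,2):A a5@(0,0):B a6@(0,2):A
t=2: (unchanged — steady state)

yes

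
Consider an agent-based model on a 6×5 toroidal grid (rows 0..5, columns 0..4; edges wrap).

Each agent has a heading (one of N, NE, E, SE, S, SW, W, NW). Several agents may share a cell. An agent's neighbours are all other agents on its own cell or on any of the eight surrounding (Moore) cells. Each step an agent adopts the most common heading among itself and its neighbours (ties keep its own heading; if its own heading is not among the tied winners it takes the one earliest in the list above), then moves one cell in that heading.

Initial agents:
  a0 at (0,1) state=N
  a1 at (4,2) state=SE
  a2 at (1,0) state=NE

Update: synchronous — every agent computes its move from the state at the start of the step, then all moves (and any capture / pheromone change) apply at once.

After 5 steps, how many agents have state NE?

1

t=1: a0@(5,1):N a1@(5,3):SE a2@(0,1):NE
t=2: a0@(4,1):N a1@(0,4):SE a2@(5,2):NE
t=3: a0@(3,1):N a1@(1,0):SE a2@(4,3):NE
t=4: a0@(2,1):N a1@(2,1):SE a2@(3,4):NE
t=5: a0@(1,1):N a1@(3,2):SE a2@(2,0):NE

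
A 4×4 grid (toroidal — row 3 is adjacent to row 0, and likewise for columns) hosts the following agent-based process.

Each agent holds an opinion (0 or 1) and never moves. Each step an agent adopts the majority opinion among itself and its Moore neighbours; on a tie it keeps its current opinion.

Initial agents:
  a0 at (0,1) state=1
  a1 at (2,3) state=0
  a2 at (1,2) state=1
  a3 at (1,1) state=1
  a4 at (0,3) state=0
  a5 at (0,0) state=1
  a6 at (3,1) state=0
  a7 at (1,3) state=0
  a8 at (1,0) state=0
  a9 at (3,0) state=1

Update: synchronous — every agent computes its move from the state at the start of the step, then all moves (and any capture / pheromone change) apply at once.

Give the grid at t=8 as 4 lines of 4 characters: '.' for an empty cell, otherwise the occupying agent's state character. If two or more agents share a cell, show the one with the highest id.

t=1: a0@(0,1):1 a1@(2,3):0 a2@(1,2):1 a3@(1,1):1 a4@(0,3):0 a5@(0,0):1 a6@(3,1):1 a7@(1,3):0 a8@(1,0):0 a9@(3,0):1
t=2: (unchanged — steady state)

11.0
0110
...0
11..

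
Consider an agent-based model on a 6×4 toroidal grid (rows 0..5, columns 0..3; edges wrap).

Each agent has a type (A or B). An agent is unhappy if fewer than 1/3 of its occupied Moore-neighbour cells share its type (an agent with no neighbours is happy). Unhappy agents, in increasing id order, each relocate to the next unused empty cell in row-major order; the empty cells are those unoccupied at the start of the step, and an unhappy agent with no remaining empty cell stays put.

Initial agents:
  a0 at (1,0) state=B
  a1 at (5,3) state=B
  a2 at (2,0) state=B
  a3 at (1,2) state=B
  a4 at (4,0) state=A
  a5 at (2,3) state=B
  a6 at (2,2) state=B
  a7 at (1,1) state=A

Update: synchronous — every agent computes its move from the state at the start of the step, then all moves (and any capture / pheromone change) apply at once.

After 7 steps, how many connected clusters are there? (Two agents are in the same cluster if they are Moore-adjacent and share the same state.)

t=1: a0@(1,0):B a1@(0,0):B a2@(2,0):B a3@(1,2):B a4@(0,1):A a5@(2,3):B a6@(2,2):B a7@(0,2):A
t=2: a0@(1,0):B a1@(0,0):B a2@(2,0):B a3@(1,2):B a4@(0,3):A a5@(2,3):B a6@(2,2):B a7@(0,2):A
t=3: a0@(1,0):B a1@(0,0):B a2@(2,0):B a3@(1,2):B a4@(0,1):A a5@(2,3):B a6@(2,2):B a7@(0,2):A
t=4: a0@(1,0):B a1@(0,0):B a2@(2,0):B a3@(1,2):B a4@(0,3):A a5@(2,3):B a6@(2,2):B a7@(0,2):A
t=5: a0@(1,0):B a1@(0,0):B a2@(2,0):B a3@(1,2):B a4@(0,1):A a5@(2,3):B a6@(2,2):B a7@(0,2):A
t=6: a0@(1,0):B a1@(0,0):B a2@(2,0):B a3@(1,2):B a4@(0,3):A a5@(2,3):B a6@(2,2):B a7@(0,2):A
t=7: a0@(1,0):B a1@(0,0):B a2@(2,0):B a3@(1,2):B a4@(0,1):A a5@(2,3):B a6@(2,2):B a7@(0,2):A

2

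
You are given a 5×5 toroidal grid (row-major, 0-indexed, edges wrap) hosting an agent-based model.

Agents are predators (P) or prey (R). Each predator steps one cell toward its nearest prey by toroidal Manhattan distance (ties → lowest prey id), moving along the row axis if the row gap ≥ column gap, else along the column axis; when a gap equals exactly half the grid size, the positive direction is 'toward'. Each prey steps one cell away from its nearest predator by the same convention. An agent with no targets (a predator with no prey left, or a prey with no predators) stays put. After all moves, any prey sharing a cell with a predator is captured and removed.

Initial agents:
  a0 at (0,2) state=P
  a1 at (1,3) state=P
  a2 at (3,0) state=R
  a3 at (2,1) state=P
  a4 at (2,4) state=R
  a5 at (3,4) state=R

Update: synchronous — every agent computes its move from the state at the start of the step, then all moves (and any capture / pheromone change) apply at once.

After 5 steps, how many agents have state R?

1

t=1: a0@(4,2):P a1@(2,3):P a2@(4,0):R a3@(3,1):P a4@(3,4):R a5@(4,4):R
t=2: a0@(4,1):P a1@(3,3):P a2@(4,4):R a3@(4,1):P a4@(4,4):R a5@(4,0):R
t=3: a0@(4,0):P a1@(4,3):P a3@(4,0):P a5@(4,4):R
t=4: a0@(4,4):P a1@(4,4):P a3@(4,4):P a5@(4,3):R
t=5: a0@(4,3):P a1@(4,3):P a3@(4,3):P a5@(4,2):R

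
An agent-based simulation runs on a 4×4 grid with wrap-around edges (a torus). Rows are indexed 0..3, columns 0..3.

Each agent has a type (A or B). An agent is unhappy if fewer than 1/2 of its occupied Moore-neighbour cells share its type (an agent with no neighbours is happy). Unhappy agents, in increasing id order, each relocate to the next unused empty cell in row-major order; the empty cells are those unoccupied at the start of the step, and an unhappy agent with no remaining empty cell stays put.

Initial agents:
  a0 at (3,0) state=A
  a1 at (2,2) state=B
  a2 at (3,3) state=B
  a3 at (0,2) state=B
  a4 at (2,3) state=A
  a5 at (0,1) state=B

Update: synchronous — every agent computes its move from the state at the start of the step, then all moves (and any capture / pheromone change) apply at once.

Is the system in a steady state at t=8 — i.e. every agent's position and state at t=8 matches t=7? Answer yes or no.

yes

t=1: a0@(0,0):A a1@(2,2):B a2@(3,3):B a3@(0,2):B a4@(0,3):A a5@(0,1):B
t=2: a0@(1,0):A a1@(2,2):B a2@(3,3):B a3@(0,2):B a4@(1,1):A a5@(0,1):B
t=3: a0@(1,0):A a1@(2,2):B a2@(3,3):B a3@(0,2):B a4@(0,0):A a5@(0,3):B
t=4: a0@(1,0):A a1@(2,2):B a2@(3,3):B a3@(0,2):B a4@(0,1):A a5@(0,3):B
t=5: (unchanged — steady state)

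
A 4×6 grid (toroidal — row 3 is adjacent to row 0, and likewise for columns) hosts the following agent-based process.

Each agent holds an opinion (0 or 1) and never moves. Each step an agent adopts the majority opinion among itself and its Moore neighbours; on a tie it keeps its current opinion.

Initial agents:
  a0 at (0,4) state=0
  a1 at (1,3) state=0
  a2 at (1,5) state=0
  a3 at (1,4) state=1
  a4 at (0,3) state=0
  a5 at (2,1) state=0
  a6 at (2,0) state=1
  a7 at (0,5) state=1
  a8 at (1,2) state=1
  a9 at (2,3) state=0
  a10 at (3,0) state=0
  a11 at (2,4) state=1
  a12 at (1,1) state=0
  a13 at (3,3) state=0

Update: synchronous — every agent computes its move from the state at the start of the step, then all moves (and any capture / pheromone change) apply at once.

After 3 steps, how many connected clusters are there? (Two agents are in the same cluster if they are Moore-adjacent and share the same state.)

1

t=1: a0@(0,4):0 a1@(1,3):0 a2@(1,5):1 a3@(1,4):0 a4@(0,3):0 a5@(2,1):0 a6@(2,0):0 a7@(0,5):0 a8@(1,2):0 a9@(2,3):0 a10@(3,0):0 a11@(2,4):0 a12@(1,1):0 a13@(3,3):0
t=2: a0@(0,4):0 a1@(1,3):0 a2@(1,5):0 a3@(1,4):0 a4@(0,3):0 a5@(2,1):0 a6@(2,0):0 a7@(0,5):0 a8@(1,2):0 a9@(2,3):0 a10@(3,0):0 a11@(2,4):0 a12@(1,1):0 a13@(3,3):0
t=3: (unchanged — steady state)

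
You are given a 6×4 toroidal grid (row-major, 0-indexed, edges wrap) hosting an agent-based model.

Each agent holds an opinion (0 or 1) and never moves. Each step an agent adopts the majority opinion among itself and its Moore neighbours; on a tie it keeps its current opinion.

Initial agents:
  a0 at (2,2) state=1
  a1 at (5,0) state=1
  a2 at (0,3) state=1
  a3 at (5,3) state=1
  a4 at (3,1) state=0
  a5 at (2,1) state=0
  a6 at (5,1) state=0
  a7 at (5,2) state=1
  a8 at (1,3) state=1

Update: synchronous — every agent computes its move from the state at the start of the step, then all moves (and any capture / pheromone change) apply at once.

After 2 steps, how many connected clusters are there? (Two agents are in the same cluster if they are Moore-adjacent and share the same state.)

2

t=1: a0@(2,2):1 a1@(5,0):1 a2@(0,3):1 a3@(5,3):1 a4@(3,1):0 a5@(2,1):0 a6@(5,1):1 a7@(5,2):1 a8@(1,3):1
t=2: (unchanged — steady state)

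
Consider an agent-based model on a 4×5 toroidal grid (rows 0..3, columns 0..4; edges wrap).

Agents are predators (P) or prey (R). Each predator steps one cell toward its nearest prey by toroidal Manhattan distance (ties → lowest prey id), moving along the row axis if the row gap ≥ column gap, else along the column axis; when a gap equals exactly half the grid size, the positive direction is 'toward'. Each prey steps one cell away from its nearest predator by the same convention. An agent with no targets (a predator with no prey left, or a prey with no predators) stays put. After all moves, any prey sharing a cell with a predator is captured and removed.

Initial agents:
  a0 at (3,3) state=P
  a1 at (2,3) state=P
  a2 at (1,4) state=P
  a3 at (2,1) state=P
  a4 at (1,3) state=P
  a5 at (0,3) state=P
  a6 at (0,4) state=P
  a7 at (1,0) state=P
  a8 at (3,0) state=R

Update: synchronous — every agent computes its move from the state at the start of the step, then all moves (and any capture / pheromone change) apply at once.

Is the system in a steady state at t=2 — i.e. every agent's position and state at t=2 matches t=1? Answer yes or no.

yes

t=1: a0@(3,4):P a1@(2,4):P a2@(2,4):P a3@(3,1):P a4@(2,3):P a5@(0,4):P a6@(3,4):P a7@(2,0):P
t=2: (unchanged — steady state)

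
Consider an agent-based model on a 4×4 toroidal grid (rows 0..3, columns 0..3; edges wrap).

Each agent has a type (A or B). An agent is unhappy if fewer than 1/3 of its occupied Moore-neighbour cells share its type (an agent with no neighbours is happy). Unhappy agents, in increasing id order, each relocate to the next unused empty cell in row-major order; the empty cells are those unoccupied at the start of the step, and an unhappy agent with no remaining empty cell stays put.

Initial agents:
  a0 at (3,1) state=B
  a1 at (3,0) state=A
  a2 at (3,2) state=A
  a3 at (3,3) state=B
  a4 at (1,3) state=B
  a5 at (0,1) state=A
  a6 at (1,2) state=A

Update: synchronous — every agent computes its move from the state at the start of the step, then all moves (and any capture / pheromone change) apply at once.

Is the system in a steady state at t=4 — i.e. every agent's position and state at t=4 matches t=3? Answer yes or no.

t=1: a0@(0,0):B a1@(3,0):A a2@(3,2):A a3@(0,2):B a4@(0,3):B a5@(0,1):A a6@(1,2):A
t=2: a0@(0,0):B a1@(3,0):A a2@(3,2):A a3@(1,0):B a4@(0,3):B a5@(0,1):A a6@(1,2):A
t=3: (unchanged — steady state)

yes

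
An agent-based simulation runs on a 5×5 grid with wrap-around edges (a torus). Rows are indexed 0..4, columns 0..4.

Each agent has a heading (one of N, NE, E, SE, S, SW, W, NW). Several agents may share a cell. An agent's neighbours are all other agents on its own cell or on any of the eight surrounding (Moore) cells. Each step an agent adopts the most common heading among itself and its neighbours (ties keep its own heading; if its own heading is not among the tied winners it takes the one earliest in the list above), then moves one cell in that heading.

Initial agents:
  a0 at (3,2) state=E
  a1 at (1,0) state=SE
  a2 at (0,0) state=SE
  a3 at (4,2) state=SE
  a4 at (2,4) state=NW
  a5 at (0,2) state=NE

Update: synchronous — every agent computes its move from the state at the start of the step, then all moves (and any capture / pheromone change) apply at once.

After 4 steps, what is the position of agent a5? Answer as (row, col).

t=1: a0@(3,3):E a1@(2,1):SE a2@(1,1):SE a3@(0,3):SE a4@(1,3):NW a5@(4,3):NE
t=2: a0@(3,4):E a1@(3,2):SE a2@(2,2):SE a3@(1,4):SE a4@(0,2):NW a5@(3,4):NE
t=3: a0@(3,0):E a1@(4,3):SE a2@(3,3):SE a3@(2,0):SE a4@(4,1):NW a5@(2,0):NE
t=4: a0@(3,1):E a1@(0,4):SE a2@(4,4):SE a3@(3,1):SE a4@(3,0):NW a5@(1,1):NE

(1, 1)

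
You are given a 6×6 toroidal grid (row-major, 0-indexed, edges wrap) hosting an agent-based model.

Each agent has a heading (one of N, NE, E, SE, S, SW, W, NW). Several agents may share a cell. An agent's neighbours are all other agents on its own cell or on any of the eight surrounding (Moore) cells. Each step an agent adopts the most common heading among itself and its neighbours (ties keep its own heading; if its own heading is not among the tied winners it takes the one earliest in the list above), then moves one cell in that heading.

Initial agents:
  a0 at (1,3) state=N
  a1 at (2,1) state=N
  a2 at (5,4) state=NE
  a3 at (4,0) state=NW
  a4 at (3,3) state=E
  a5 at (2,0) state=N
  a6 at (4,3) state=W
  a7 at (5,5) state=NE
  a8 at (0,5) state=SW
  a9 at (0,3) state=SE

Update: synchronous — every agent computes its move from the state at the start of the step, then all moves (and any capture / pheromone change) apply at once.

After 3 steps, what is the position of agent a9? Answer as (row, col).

t=1: a0@(0,3):N a1@(1,1):N a2@(4,5):NE a3@(3,5):NW a4@(3,4):E a5@(1,0):N a6@(4,2):W a7@(4,0):NE a8@(5,0):NE a9@(1,4):SE
t=2: a0@(5,3):N a1@(0,1):N a2@(3,0):NE a3@(2,0):NE a4@(3,5):E a5@(0,0):N a6@(4,1):W a7@(3,1):NE a8@(4,1):NE a9@(2,5):SE
t=3: a0@(4,3):N a1@(5,1):N a2@(2,1):NE a3@(1,1):NE a4@(2,0):NE a5@(5,0):N a6@(3,2):NE a7@(2,2):NE a8@(3,2):NE a9@(1,0):NE

(1, 0)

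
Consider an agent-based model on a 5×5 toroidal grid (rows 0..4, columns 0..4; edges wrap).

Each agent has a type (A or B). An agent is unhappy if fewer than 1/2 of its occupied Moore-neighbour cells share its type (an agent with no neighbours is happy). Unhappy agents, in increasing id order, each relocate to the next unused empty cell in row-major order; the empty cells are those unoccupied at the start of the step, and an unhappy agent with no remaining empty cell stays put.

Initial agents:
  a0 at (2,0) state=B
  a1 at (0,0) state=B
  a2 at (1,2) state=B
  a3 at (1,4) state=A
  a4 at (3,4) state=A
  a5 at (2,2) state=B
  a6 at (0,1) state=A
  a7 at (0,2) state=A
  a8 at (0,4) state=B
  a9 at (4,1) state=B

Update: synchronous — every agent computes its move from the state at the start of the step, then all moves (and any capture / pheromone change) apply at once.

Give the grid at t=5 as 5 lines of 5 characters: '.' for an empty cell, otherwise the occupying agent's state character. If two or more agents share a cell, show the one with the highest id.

B..BB
BBAA.
...AA
.B...
.....

t=1: a0@(0,3):B a1@(0,0):B a2@(1,0):B a3@(1,1):A a4@(1,3):A a5@(2,2):B a6@(2,1):A a7@(2,3):A a8@(0,4):B a9@(2,4):B
t=2: a0@(0,3):B a1@(0,0):B a2@(1,0):B a3@(0,1):A a4@(0,2):A a5@(1,2):B a6@(1,4):A a7@(2,0):A a8@(0,4):B a9@(3,0):B
t=3: a0@(0,3):B a1@(0,0):B a2@(1,1):B a3@(1,3):A a4@(2,1):A a5@(2,2):B a6@(2,3):A a7@(2,4):A a8@(0,4):B a9@(3,1):B
t=4: a0@(0,3):B a1@(0,0):B a2@(1,1):B a3@(0,1):A a4@(0,2):A a5@(1,0):B a6@(2,3):A a7@(2,4):A a8@(0,4):B a9@(3,1):B
t=5: a0@(0,3):B a1@(0,0):B a2@(1,1):B a3@(1,2):A a4@(1,3):A a5@(1,0):B a6@(2,3):A a7@(2,4):A a8@(0,4):B a9@(3,1):B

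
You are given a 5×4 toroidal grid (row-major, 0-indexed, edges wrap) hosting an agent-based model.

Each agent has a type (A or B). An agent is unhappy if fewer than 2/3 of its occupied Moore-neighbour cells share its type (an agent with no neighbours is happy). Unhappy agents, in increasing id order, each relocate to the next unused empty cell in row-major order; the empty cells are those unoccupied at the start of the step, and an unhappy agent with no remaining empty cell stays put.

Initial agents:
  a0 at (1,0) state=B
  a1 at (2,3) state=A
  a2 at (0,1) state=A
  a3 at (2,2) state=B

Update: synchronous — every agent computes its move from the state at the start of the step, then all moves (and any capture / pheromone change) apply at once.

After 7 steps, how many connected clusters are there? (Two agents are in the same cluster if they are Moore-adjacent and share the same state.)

t=1: a0@(0,0):B a1@(0,2):A a2@(0,3):A a3@(1,1):B
t=2: a0@(0,1):B a1@(1,0):A a2@(1,2):A a3@(1,3):B
t=3: a0@(0,0):B a1@(0,2):A a2@(0,3):A a3@(1,1):B
t=4: a0@(0,1):B a1@(1,0):A a2@(1,2):A a3@(1,3):B
t=5: a0@(0,0):B a1@(0,2):A a2@(0,3):A a3@(1,1):B
t=6: a0@(0,1):B a1@(1,0):A a2@(1,2):A a3@(1,3):B
t=7: a0@(0,0):B a1@(0,2):A a2@(0,3):A a3@(1,1):B

2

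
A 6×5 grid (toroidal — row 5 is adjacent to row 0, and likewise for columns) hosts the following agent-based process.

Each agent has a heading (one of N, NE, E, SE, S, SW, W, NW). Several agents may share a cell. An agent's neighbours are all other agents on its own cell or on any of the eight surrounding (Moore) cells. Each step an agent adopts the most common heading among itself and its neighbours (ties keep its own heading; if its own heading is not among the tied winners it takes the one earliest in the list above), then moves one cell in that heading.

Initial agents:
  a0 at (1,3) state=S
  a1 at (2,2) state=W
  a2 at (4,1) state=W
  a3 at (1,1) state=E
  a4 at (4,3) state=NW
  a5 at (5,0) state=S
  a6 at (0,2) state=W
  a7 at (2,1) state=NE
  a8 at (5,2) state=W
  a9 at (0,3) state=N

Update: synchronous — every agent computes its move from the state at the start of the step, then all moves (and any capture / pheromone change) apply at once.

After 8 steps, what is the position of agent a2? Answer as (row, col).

(4, 3)

t=1: a0@(1,2):W a1@(2,1):W a2@(4,0):W a3@(1,0):W a4@(3,2):NW a5@(0,0):S a6@(0,1):W a7@(1,2):NE a8@(5,1):W a9@(0,2):W
t=2: a0@(1,1):W a1@(2,0):W a2@(4,4):W a3@(1,4):W a4@(2,1):NW a5@(0,4):W a6@(0,0):W a7@(1,1):W a8@(5,0):W a9@(0,1):W
t=3: a0@(1,0):W a1@(2,4):W a2@(4,3):W a3@(1,3):W a4@(2,0):W a5@(0,3):W a6@(0,4):W a7@(1,0):W a8@(5,4):W a9@(0,0):W
t=4: a0@(1,4):W a1@(2,3):W a2@(4,2):W a3@(1,2):W a4@(2,4):W a5@(0,2):W a6@(0,3):W a7@(1,4):W a8@(5,3):W a9@(0,4):W
t=5: a0@(1,3):W a1@(2,2):W a2@(4,1):W a3@(1,1):W a4@(2,3):W a5@(0,1):W a6@(0,2):W a7@(1,3):W a8@(5,2):W a9@(0,3):W
t=6: a0@(1,2):W a1@(2,1):W a2@(4,0):W a3@(1,0):W a4@(2,2):W a5@(0,0):W a6@(0,1):W a7@(1,2):W a8@(5,1):W a9@(0,2):W
t=7: a0@(1,1):W a1@(2,0):W a2@(4,4):W a3@(1,4):W a4@(2,1):W a5@(0,4):W a6@(0,0):W a7@(1,1):W a8@(5,0):W a9@(0,1):W
t=8: a0@(1,0):W a1@(2,4):W a2@(4,3):W a3@(1,3):W a4@(2,0):W a5@(0,3):W a6@(0,4):W a7@(1,0):W a8@(5,4):W a9@(0,0):W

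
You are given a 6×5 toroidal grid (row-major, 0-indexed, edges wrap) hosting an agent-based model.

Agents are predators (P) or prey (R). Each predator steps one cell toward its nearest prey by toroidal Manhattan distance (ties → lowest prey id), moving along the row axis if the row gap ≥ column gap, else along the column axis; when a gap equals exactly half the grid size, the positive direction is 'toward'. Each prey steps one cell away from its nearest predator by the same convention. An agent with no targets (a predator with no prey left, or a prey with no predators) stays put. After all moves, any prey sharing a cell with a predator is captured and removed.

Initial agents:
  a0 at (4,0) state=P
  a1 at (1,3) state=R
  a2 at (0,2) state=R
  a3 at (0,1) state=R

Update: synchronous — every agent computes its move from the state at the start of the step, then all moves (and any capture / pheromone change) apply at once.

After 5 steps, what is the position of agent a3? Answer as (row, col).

t=1: a0@(5,0):P a1@(0,3):R a2@(1,2):R a3@(1,1):R
t=2: a0@(5,4):P a1@(0,2):R a2@(2,2):R a3@(2,1):R
t=3: a0@(5,3):P a1@(0,1):R a2@(1,2):R a3@(1,1):R
t=4: a0@(5,2):P a1@(0,0):R a2@(2,2):R a3@(2,1):R
t=5: a0@(5,1):P a1@(0,4):R a2@(1,2):R a3@(1,1):R

(1, 1)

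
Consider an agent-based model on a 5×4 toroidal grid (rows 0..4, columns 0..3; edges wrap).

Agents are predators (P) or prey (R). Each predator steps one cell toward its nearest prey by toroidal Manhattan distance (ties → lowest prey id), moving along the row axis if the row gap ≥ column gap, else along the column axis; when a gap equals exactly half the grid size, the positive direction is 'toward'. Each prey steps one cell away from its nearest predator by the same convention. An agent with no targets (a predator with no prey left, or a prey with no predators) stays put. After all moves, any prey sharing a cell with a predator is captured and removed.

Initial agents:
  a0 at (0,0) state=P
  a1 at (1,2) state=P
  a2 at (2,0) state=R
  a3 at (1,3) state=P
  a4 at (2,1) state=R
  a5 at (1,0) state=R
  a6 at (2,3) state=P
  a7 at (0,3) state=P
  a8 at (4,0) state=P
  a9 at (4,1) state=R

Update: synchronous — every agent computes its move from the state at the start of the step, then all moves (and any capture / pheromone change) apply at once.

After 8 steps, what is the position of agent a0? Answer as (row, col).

t=1: a0@(1,0):P a1@(2,2):P a2@(2,1):R a3@(1,0):P a4@(3,1):R a6@(2,0):P a7@(1,3):P a8@(4,1):P a9@(4,2):R
t=2: a0@(2,0):P a1@(2,1):P a3@(2,0):P a6@(2,1):P a7@(1,0):P a8@(3,1):P a9@(4,3):R
t=3: a0@(3,0):P a1@(3,1):P a3@(3,0):P a6@(3,1):P a7@(0,0):P a8@(3,2):P a9@(0,3):R
t=4: a0@(4,0):P a1@(4,1):P a3@(4,0):P a6@(4,1):P a7@(0,3):P a8@(4,2):P a9@(0,2):R
t=5: a0@(4,1):P a1@(0,1):P a3@(4,1):P a6@(0,1):P a7@(0,2):P a8@(0,2):P
t=6: (unchanged — steady state)

(4, 1)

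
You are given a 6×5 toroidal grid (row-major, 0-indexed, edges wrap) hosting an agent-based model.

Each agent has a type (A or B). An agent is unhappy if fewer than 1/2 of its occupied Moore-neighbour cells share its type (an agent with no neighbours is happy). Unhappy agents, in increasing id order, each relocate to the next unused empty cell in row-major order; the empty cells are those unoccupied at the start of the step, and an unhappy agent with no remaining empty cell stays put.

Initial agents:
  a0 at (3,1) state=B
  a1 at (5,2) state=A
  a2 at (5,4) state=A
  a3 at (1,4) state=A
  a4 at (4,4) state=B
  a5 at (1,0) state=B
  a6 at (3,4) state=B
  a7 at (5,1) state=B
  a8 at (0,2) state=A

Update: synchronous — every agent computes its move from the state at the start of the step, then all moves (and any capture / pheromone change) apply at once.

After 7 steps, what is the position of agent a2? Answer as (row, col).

(0, 3)

t=1: a0@(3,1):B a1@(5,2):A a2@(0,0):A a3@(0,1):A a4@(4,4):B a5@(0,3):B a6@(3,4):B a7@(0,4):B a8@(0,2):A
t=2: a0@(3,1):B a1@(5,2):A a2@(0,0):A a3@(0,1):A a4@(4,4):B a5@(1,0):B a6@(3,4):B a7@(0,4):B a8@(0,2):A
t=3: a0@(3,1):B a1@(5,2):A a2@(0,3):A a3@(0,1):A a4@(4,4):B a5@(1,1):B a6@(3,4):B a7@(0,4):B a8@(0,2):A
t=4: a0@(3,1):B a1@(5,2):A a2@(0,3):A a3@(0,1):A a4@(4,4):B a5@(0,0):B a6@(3,4):B a7@(1,0):B a8@(0,2):A
t=5: (unchanged — steady state)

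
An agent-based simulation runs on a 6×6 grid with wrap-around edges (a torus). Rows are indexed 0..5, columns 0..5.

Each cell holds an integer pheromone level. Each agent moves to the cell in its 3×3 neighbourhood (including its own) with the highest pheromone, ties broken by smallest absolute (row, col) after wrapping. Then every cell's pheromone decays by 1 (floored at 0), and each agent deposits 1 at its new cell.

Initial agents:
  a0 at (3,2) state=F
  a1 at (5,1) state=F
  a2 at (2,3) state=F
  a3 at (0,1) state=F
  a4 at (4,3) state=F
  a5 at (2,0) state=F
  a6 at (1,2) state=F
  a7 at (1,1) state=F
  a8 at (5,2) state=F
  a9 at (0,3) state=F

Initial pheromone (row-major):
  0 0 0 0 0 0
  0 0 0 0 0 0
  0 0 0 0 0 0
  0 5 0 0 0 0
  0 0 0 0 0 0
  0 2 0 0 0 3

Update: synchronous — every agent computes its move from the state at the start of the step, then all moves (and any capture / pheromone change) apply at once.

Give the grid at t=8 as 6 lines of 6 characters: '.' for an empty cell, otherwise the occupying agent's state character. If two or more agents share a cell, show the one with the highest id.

......
......
......
.F....
......
.F....

t=1: a0@(3,1) a1@(5,1) a2@(1,2) a3@(5,1) a4@(3,2) a5@(3,1) a6@(0,1) a7@(0,0) a8@(5,1) a9@(0,2) | pheromone: 1 1 1 0 0 0 / 0 0 1 0 0 0 / 0 0 0 0 0 0 / 0 6 1 0 0 0 / 0 0 0 0 0 0 / 0 4 0 0 0 2
t=2: a0@(3,1) a1@(5,1) a2@(0,1) a3@(5,1) a4@(3,1) a5@(3,1) a6@(5,1) a7@(5,1) a8@(5,1) a9@(5,1) | pheromone: 0 1 0 0 0 0 / 0 0 0 0 0 0 / 0 0 0 0 0 0 / 0 8 0 0 0 0 / 0 0 0 0 0 0 / 0 9 0 0 0 1
t=3: a0@(3,1) a1@(5,1) a2@(5,1) a3@(5,1) a4@(3,1) a5@(3,1) a6@(5,1) a7@(5,1) a8@(5,1) a9@(5,1) | pheromone: 0 0 0 0 0 0 / 0 0 0 0 0 0 / 0 0 0 0 0 0 / 0 10 0 0 0 0 / 0 0 0 0 0 0 / 0 15 0 0 0 0
t=4: a0@(3,1) a1@(5,1) a2@(5,1) a3@(5,1) a4@(3,1) a5@(3,1) a6@(5,1) a7@(5,1) a8@(5,1) a9@(5,1) | pheromone: 0 0 0 0 0 0 / 0 0 0 0 0 0 / 0 0 0 0 0 0 / 0 12 0 0 0 0 / 0 0 0 0 0 0 / 0 21 0 0 0 0
t=5: a0@(3,1) a1@(5,1) a2@(5,1) a3@(5,1) a4@(3,1) a5@(3,1) a6@(5,1) a7@(5,1) a8@(5,1) a9@(5,1) | pheromone: 0 0 0 0 0 0 / 0 0 0 0 0 0 / 0 0 0 0 0 0 / 0 14 0 0 0 0 / 0 0 0 0 0 0 / 0 27 0 0 0 0
t=6: a0@(3,1) a1@(5,1) a2@(5,1) a3@(5,1) a4@(3,1) a5@(3,1) a6@(5,1) a7@(5,1) a8@(5,1) a9@(5,1) | pheromone: 0 0 0 0 0 0 / 0 0 0 0 0 0 / 0 0 0 0 0 0 / 0 16 0 0 0 0 / 0 0 0 0 0 0 / 0 33 0 0 0 0
t=7: a0@(3,1) a1@(5,1) a2@(5,1) a3@(5,1) a4@(3,1) a5@(3,1) a6@(5,1) a7@(5,1) a8@(5,1) a9@(5,1) | pheromone: 0 0 0 0 0 0 / 0 0 0 0 0 0 / 0 0 0 0 0 0 / 0 18 0 0 0 0 / 0 0 0 0 0 0 / 0 39 0 0 0 0
t=8: a0@(3,1) a1@(5,1) a2@(5,1) a3@(5,1) a4@(3,1) a5@(3,1) a6@(5,1) a7@(5,1) a8@(5,1) a9@(5,1) | pheromone: 0 0 0 0 0 0 / 0 0 0 0 0 0 / 0 0 0 0 0 0 / 0 20 0 0 0 0 / 0 0 0 0 0 0 / 0 45 0 0 0 0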